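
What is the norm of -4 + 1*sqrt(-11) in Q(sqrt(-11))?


N(a + b*sqrt(d)) = a^2 - d*b^2
= (-4)^2 - (-11)*(1)^2
= 16 + 11
= 27

27


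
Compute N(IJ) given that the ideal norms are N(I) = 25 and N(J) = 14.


N(IJ) = N(I) * N(J)
= 25 * 14
= 350

350


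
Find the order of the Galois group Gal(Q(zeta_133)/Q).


|Gal(Q(zeta_133)/Q)| = phi(133)
= 108

108


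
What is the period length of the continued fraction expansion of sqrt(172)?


Run the CF algorithm for sqrt(172).
a_0 = floor(sqrt(172)) = 13; set m_0=0, q_0=1.
Recurrence: m' = q*a - m,  q' = (d - m'^2)/q,  a' = floor((a_0 + m')/q').
  step 1: m=13, q=3, a=8
  step 2: m=11, q=17, a=1
  step 3: m=6, q=8, a=2
  step 4: m=10, q=9, a=2
  step 5: m=8, q=12, a=1
  step 6: m=4, q=13, a=1
  step 7: m=9, q=7, a=3
  step 8: m=12, q=4, a=6
  step 9: m=12, q=7, a=3
  step 10: m=9, q=13, a=1
  step 11: m=4, q=12, a=1
  step 12: m=8, q=9, a=2
  step 13: m=10, q=8, a=2
  step 14: m=6, q=17, a=1
  step 15: m=11, q=3, a=8
  step 16: m=13, q=1, a=26
a_16 = 2*a_0 = 26, so the period closes here.
sqrt(172) = [13; 8, 1, 2, 2, 1, 1, 3, 6, 3, 1, 1, 2, 2, 1, 8, 26]
Period length = 16

16


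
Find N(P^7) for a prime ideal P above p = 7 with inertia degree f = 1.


N(P^a) = p^(a*f)
= 7^(7*1)
= 7^7
= 823543

823543


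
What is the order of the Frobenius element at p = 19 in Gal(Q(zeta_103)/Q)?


The Frobenius at p in Gal(Q(zeta_n)/Q) = (Z/nZ)* is the class of p, so its order is ord_103(19), the smallest k >= 1 with 19^k = 1 mod 103.
n = 103 = 103, phi(103) = 102; the order divides phi(n).
Divisors of 102: 1, 2, 3, 6, 17, 34, 51, 102
Repeated squaring mod 103: 19^1 = 19, 19^2 = 52, 19^4 = 26, 19^8 = 58, 19^16 = 68, 19^32 = 92, 19^64 = 18
Test divisors in increasing order:
  k=1: 19^1 = 19 mod 103
  k=2: 19^2 = 52 mod 103
  k=3: 19^3 = 52 * 19 = 61 mod 103
  k=6: 19^6 = 26 * 52 = 13 mod 103
  k=17: 19^17 = 68 * 19 = 56 mod 103
  k=34: 19^34 = 92 * 52 = 46 mod 103
  k=51: 19^51 = 92 * 68 * 52 * 19 = 1 mod 103  <- first divisor giving 1
Order = 51

51


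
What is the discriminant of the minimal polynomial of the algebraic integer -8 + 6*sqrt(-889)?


The element -8 + 6*sqrt(-889) has minimal polynomial:
x^2 + 16*x + 32068
Discriminant = (16)^2 - 4*(32068)
= 256 - 128272
= -128016

-128016


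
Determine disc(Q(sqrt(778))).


For K = Q(sqrt(d)) with d squarefree: disc(K) = d if d = 1 mod 4, and disc(K) = 4d if d = 2 or 3 mod 4.
Here d = 778, and d mod 4 = 2.
d = 2 mod 4, not 1 (O_K = Z[sqrt(d)]), so disc(K) = 4d = 4 * (778) = 3112

3112


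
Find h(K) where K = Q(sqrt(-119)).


K = Q(sqrt(-119)). d mod 4 = 1, so D = disc(K) = d = -119
h(K) equals the number of primitive reduced positive-definite forms (a, b, c) = a*x^2 + b*x*y + c*y^2 with b^2 - 4ac = D,
where reduced means |b| <= a <= c, with b >= 0 whenever |b| = a or a = c, and primitive means gcd(a, b, c) = 1.
Reduced forces 3a^2 <= |D| = 119, so 1 <= a <= 6; b must have the parity of D, and c = (b^2 - D)/(4a) must be an integer >= a.
Enumerate a = 1..6, b in [-a, a]:
  a=1: (1, 1, 30)  [1]
  a=2: (2, -1, 15), (2, 1, 15)  [2]
  a=3: (3, -1, 10), (3, 1, 10)  [2]
  a=4: (4, -3, 8), (4, 3, 8)  [2]
  a=5: (5, -1, 6), (5, 1, 6)  [2]
  a=6: (6, 5, 6)  [1]
Total reduced forms: 1 + 2 + 2 + 2 + 2 + 1 = 10
h = 10

10


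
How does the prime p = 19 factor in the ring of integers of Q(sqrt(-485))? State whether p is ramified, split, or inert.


K = Q(sqrt(-485)). Since d mod 4 = 3, disc(K) = -1940.
Check p | disc: -1940 mod 19 = 17.
p does not divide disc. Compute Legendre symbol (d/p):
9^((19-1)/2) mod 19 = 1
(d/p) = 1, so p splits: (p) = P*P' with e=1, f=1, g=2.
Therefore p is split.

split


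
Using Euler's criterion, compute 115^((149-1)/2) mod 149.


p = 149 is prime and the exponent is (p-1)/2 = 74, so by Euler's criterion 115^74 = (115/149) = +1 or -1 mod 149.
Compute by square-and-multiply:
  74 = 64 + 8 + 2 (binary 1001010)
  Repeated squaring mod 149: 115^1 = 115, 115^2 = 113, 115^4 = 104, 115^8 = 88, 115^16 = 145, 115^32 = 16, 115^64 = 107
  115^74 = 115^64 * 115^8 * 115^2 = 107 * 88 * 113 mod 149
    107 * 88 = 9416 = 29 mod 149
    29 * 113 = 3277 = 148 mod 149
  115^74 = 148 mod 149
Result 148 = p - 1 = -1 mod 149: 115 is a quadratic non-residue mod 149. As a residue in [0, p-1] the value is 148.
115^74 mod 149 = 148

148


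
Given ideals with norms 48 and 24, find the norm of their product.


N(IJ) = N(I) * N(J)
= 48 * 24
= 1152

1152


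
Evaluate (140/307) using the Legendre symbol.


p = 307 is prime, so compute (140/307) with the reciprocity algorithm (Jacobi-symbol steps: pull out 2s via (2/n), flip via reciprocity, reduce):
  pull out 2: (2/307) = -1  (since 307 mod 8 = 3)
  pull out 2: (2/307) = -1  (since 307 mod 8 = 3)
  reciprocity: (35/307) -> -(307/35)
  reduce: (27/35)
  reciprocity: (27/35) -> -(35/27)
  reduce: (8/27)
  pull out 2: (2/27) = -1  (since 27 mod 8 = 3)
  pull out 2: (2/27) = -1  (since 27 mod 8 = 3)
  pull out 2: (2/27) = -1  (since 27 mod 8 = 3)
  (1/27) = 1
Product of signs = -1
(140/307) = -1

-1


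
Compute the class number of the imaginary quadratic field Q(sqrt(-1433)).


K = Q(sqrt(-1433)). d mod 4 = 3, so D = disc(K) = 4d = -5732
h(K) equals the number of primitive reduced positive-definite forms (a, b, c) = a*x^2 + b*x*y + c*y^2 with b^2 - 4ac = D,
where reduced means |b| <= a <= c, with b >= 0 whenever |b| = a or a = c, and primitive means gcd(a, b, c) = 1.
Reduced forces 3a^2 <= |D| = 5732, so 1 <= a <= 43; b must have the parity of D, and c = (b^2 - D)/(4a) must be an integer >= a.
Enumerate a = 1..43, b in [-a, a]:
  a=1: (1, 0, 1433)  [1]
  a=2: (2, 2, 717)  [1]
  a=3: (3, -2, 478), (3, 2, 478)  [2]
  a=4..5: none
  a=6: (6, -2, 239), (6, 2, 239)  [2]
  a=7: (7, -6, 206), (7, 6, 206)  [2]
  a=8: none
  a=9: (9, -8, 161), (9, 8, 161)  [2]
  a=10..12: none
  a=13: (13, -12, 113), (13, 12, 113)  [2]
  a=14: (14, -6, 103), (14, 6, 103)  [2]
  a=15..17: none
  a=18: (18, -10, 81), (18, 10, 81)  [2]
  a=19: (19, -14, 78), (19, 14, 78)  [2]
  a=20: none
  a=21: (21, -20, 73), (21, -8, 69), (21, 8, 69), (21, 20, 73)  [4]
  a=22: none
  a=23: (23, -8, 63), (23, 8, 63)  [2]
  a=24..25: none
  a=26: (26, -14, 57), (26, 14, 57)  [2]
  a=27: (27, -10, 54), (27, 10, 54)  [2]
  a=28..36: none
  a=37: (37, -22, 42), (37, 22, 42)  [2]
  a=38: (38, -14, 39), (38, 14, 39)  [2]
  a=39: (39, -38, 46), (39, 38, 46)  [2]
  a=40: none
  a=41: (41, -34, 42), (41, 34, 42)  [2]
  a=42..43: none
Total reduced forms: 1 + 1 + 2 + 2 + 2 + 2 + 2 + 2 + 2 + 2 + 4 + 2 + 2 + 2 + 2 + 2 + 2 + 2 = 36
h = 36

36


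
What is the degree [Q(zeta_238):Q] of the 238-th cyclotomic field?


The degree equals Euler's totient phi(238).
238 = 2 * 7 * 17
phi(238) = 96

96


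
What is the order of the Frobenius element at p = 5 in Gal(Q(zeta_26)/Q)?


The Frobenius at p in Gal(Q(zeta_n)/Q) = (Z/nZ)* is the class of p, so its order is ord_26(5), the smallest k >= 1 with 5^k = 1 mod 26.
n = 26 = 2 * 13, phi(26) = 12; the order divides phi(n).
Divisors of 12: 1, 2, 3, 4, 6, 12
Repeated squaring mod 26: 5^1 = 5, 5^2 = 25, 5^4 = 1, 5^8 = 1
Test divisors in increasing order:
  k=1: 5^1 = 5 mod 26
  k=2: 5^2 = 25 mod 26
  k=3: 5^3 = 25 * 5 = 21 mod 26
  k=4: 5^4 = 1 mod 26  <- first divisor giving 1
Order = 4

4


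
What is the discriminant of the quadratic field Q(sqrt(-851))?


For K = Q(sqrt(d)) with d squarefree: disc(K) = d if d = 1 mod 4, and disc(K) = 4d if d = 2 or 3 mod 4.
Here d = -851, and d mod 4 = 1.
d = 1 mod 4 (O_K = Z[(1+sqrt(d))/2]), so disc(K) = d = -851

-851


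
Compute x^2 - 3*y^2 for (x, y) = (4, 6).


x^2 - d*y^2
= 4^2 - 3*6^2
= 16 - 108
= -92

-92


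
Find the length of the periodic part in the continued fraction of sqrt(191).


Run the CF algorithm for sqrt(191).
a_0 = floor(sqrt(191)) = 13; set m_0=0, q_0=1.
Recurrence: m' = q*a - m,  q' = (d - m'^2)/q,  a' = floor((a_0 + m')/q').
  step 1: m=13, q=22, a=1
  step 2: m=9, q=5, a=4
  step 3: m=11, q=14, a=1
  step 4: m=3, q=13, a=1
  step 5: m=10, q=7, a=3
  step 6: m=11, q=10, a=2
  step 7: m=9, q=11, a=2
  step 8: m=13, q=2, a=13
  step 9: m=13, q=11, a=2
  step 10: m=9, q=10, a=2
  step 11: m=11, q=7, a=3
  step 12: m=10, q=13, a=1
  step 13: m=3, q=14, a=1
  step 14: m=11, q=5, a=4
  step 15: m=9, q=22, a=1
  step 16: m=13, q=1, a=26
a_16 = 2*a_0 = 26, so the period closes here.
sqrt(191) = [13; 1, 4, 1, 1, 3, 2, 2, 13, 2, 2, 3, 1, 1, 4, 1, 26]
Period length = 16

16


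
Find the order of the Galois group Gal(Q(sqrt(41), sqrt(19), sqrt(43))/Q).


The 3 square roots of distinct primes are multiplicatively independent over Q,
so [K:Q] = 2^3 and Gal(K/Q) is isomorphic to (Z/2Z)^3.
|Gal| = 2^3 = 8

8


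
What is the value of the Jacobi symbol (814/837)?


Compute (814/837) via quadratic reciprocity:
  pull out 2: (2/837) = -1  (since 837 mod 8 = 5)
  reciprocity: (407/837) -> +(837/407)
  reduce: (23/407)
  reciprocity: (23/407) -> -(407/23)
  reduce: (16/23)
  pull out 2: (2/23) = +1  (since 23 mod 8 = 7)
  pull out 2: (2/23) = +1  (since 23 mod 8 = 7)
  pull out 2: (2/23) = +1  (since 23 mod 8 = 7)
  pull out 2: (2/23) = +1  (since 23 mod 8 = 7)
  (1/23) = 1
Product of signs = 1

1


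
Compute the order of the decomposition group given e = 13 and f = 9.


|D_P| = e * f
= 13 * 9
= 117

117


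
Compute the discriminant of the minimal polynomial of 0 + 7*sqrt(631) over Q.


The element 0 + 7*sqrt(631) has minimal polynomial:
x^2 + 0*x - 30919
Discriminant = (0)^2 - 4*(-30919)
= 0 + 123676
= 123676

123676


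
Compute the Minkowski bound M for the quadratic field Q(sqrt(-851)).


d = -851, d mod 4 = 1, so disc(K) = d = -851; |disc(K)| = 851
Imaginary quadratic field, so n = 2, s = r2 = 1, r1 = 0
M = (n!/n^n) * (4/pi)^s * sqrt(|disc(K)|) = (2!/2^2) * (4/pi)^1 * sqrt(851)
= 0.5 * 1.273240 * 29.171904
= 18.5714

18.5714


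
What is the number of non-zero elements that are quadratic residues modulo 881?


For prime p, the number of non-zero quadratic residues is (p-1)/2.
= (881-1)/2
= 440

440


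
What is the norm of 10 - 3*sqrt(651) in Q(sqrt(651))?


N(a + b*sqrt(d)) = a^2 - d*b^2
= (10)^2 - (651)*(-3)^2
= 100 - 5859
= -5759

-5759


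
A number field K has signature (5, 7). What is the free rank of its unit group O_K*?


By Dirichlet's unit theorem:
rank = r1 + r2 - 1
= 5 + 7 - 1
= 11

11


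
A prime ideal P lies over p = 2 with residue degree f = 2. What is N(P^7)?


N(P^a) = p^(a*f)
= 2^(7*2)
= 2^14
= 16384

16384


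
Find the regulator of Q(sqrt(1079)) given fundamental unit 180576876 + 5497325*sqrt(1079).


epsilon = 180576876 + 5497325*sqrt(1079)
= 3.6115e+08
R = ln(3.6115e+08)
= 19.7048

19.7048


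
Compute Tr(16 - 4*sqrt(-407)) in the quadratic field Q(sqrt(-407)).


Tr(a + b*sqrt(d)) = (a + b*sqrt(d)) + (a - b*sqrt(d)) = 2a
= 2 * (16)
= 32

32


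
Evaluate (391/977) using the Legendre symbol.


p = 977 is prime, so compute (391/977) with the reciprocity algorithm (Jacobi-symbol steps: pull out 2s via (2/n), flip via reciprocity, reduce):
  reciprocity: (391/977) -> +(977/391)
  reduce: (195/391)
  reciprocity: (195/391) -> -(391/195)
  reduce: (1/195)
  (1/195) = 1
Product of signs = -1
(391/977) = -1

-1


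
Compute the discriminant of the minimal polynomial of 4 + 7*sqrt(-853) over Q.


The element 4 + 7*sqrt(-853) has minimal polynomial:
x^2 - 8*x + 41813
Discriminant = (-8)^2 - 4*(41813)
= 64 - 167252
= -167188

-167188


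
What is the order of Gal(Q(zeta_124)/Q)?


|Gal(Q(zeta_124)/Q)| = phi(124)
= 60

60


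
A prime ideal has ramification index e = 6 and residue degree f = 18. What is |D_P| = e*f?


|D_P| = e * f
= 6 * 18
= 108

108


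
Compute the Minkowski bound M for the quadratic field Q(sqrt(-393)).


d = -393, d mod 4 = 3, so disc(K) = 4d = -1572; |disc(K)| = 1572
Imaginary quadratic field, so n = 2, s = r2 = 1, r1 = 0
M = (n!/n^n) * (4/pi)^s * sqrt(|disc(K)|) = (2!/2^2) * (4/pi)^1 * sqrt(1572)
= 0.5 * 1.273240 * 39.648455
= 25.2410

25.2410


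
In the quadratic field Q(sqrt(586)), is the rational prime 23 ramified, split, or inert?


K = Q(sqrt(586)). Since d mod 4 = 2, disc(K) = 2344.
Check p | disc: 2344 mod 23 = 21.
p does not divide disc. Compute Legendre symbol (d/p):
11^((23-1)/2) mod 23 = -1
(d/p) = -1, so p is inert: (p) stays prime with e=1, f=2, g=1.
Therefore p is inert.

inert


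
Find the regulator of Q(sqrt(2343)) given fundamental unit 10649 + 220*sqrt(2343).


epsilon = 10649 + 220*sqrt(2343)
= 21298.0000
R = ln(21298.0000)
= 9.9664

9.9664


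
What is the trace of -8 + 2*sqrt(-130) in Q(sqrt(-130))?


Tr(a + b*sqrt(d)) = (a + b*sqrt(d)) + (a - b*sqrt(d)) = 2a
= 2 * (-8)
= -16

-16


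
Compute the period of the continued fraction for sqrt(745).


Run the CF algorithm for sqrt(745).
a_0 = floor(sqrt(745)) = 27; set m_0=0, q_0=1.
Recurrence: m' = q*a - m,  q' = (d - m'^2)/q,  a' = floor((a_0 + m')/q').
  step 1: m=27, q=16, a=3
  step 2: m=21, q=19, a=2
  step 3: m=17, q=24, a=1
  step 4: m=7, q=29, a=1
  step 5: m=22, q=9, a=5
  step 6: m=23, q=24, a=2
  step 7: m=25, q=5, a=10
  step 8: m=25, q=24, a=2
  step 9: m=23, q=9, a=5
  step 10: m=22, q=29, a=1
  step 11: m=7, q=24, a=1
  step 12: m=17, q=19, a=2
  step 13: m=21, q=16, a=3
  step 14: m=27, q=1, a=54
a_14 = 2*a_0 = 54, so the period closes here.
sqrt(745) = [27; 3, 2, 1, 1, 5, 2, 10, 2, 5, 1, 1, 2, 3, 54]
Period length = 14

14


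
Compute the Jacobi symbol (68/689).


Compute (68/689) via quadratic reciprocity:
  pull out 2: (2/689) = +1  (since 689 mod 8 = 1)
  pull out 2: (2/689) = +1  (since 689 mod 8 = 1)
  reciprocity: (17/689) -> +(689/17)
  reduce: (9/17)
  reciprocity: (9/17) -> +(17/9)
  reduce: (8/9)
  pull out 2: (2/9) = +1  (since 9 mod 8 = 1)
  pull out 2: (2/9) = +1  (since 9 mod 8 = 1)
  pull out 2: (2/9) = +1  (since 9 mod 8 = 1)
  (1/9) = 1
Product of signs = 1

1


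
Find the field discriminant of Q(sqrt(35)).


For K = Q(sqrt(d)) with d squarefree: disc(K) = d if d = 1 mod 4, and disc(K) = 4d if d = 2 or 3 mod 4.
Here d = 35, and d mod 4 = 3.
d = 3 mod 4, not 1 (O_K = Z[sqrt(d)]), so disc(K) = 4d = 4 * (35) = 140

140


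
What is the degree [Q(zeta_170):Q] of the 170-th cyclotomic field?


The degree equals Euler's totient phi(170).
170 = 2 * 5 * 17
phi(170) = 64

64


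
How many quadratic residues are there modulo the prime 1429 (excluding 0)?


For prime p, the number of non-zero quadratic residues is (p-1)/2.
= (1429-1)/2
= 714

714


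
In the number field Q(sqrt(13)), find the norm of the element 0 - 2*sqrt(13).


N(a + b*sqrt(d)) = a^2 - d*b^2
= (0)^2 - (13)*(-2)^2
= 0 - 52
= -52

-52


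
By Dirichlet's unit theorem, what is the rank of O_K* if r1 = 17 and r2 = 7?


By Dirichlet's unit theorem:
rank = r1 + r2 - 1
= 17 + 7 - 1
= 23

23


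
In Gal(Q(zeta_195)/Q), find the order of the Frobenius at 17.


The Frobenius at p in Gal(Q(zeta_n)/Q) = (Z/nZ)* is the class of p, so its order is ord_195(17), the smallest k >= 1 with 17^k = 1 mod 195.
n = 195 = 3 * 5 * 13, phi(195) = 96; the order divides phi(n).
Divisors of 96: 1, 2, 3, 4, 6, 8, 12, 16, 24, 32, 48, 96
Repeated squaring mod 195: 17^1 = 17, 17^2 = 94, 17^4 = 61, 17^8 = 16, 17^16 = 61, 17^32 = 16, 17^64 = 61
Test divisors in increasing order:
  k=1: 17^1 = 17 mod 195
  k=2: 17^2 = 94 mod 195
  k=3: 17^3 = 94 * 17 = 38 mod 195
  k=4: 17^4 = 61 mod 195
  k=6: 17^6 = 61 * 94 = 79 mod 195
  k=8: 17^8 = 16 mod 195
  k=12: 17^12 = 16 * 61 = 1 mod 195  <- first divisor giving 1
Order = 12

12


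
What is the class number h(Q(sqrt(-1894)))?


K = Q(sqrt(-1894)). d mod 4 = 2, so D = disc(K) = 4d = -7576
h(K) equals the number of primitive reduced positive-definite forms (a, b, c) = a*x^2 + b*x*y + c*y^2 with b^2 - 4ac = D,
where reduced means |b| <= a <= c, with b >= 0 whenever |b| = a or a = c, and primitive means gcd(a, b, c) = 1.
Reduced forces 3a^2 <= |D| = 7576, so 1 <= a <= 50; b must have the parity of D, and c = (b^2 - D)/(4a) must be an integer >= a.
Enumerate a = 1..50, b in [-a, a]:
  a=1: (1, 0, 1894)  [1]
  a=2: (2, 0, 947)  [1]
  a=3..4: none
  a=5: (5, -2, 379), (5, 2, 379)  [2]
  a=6..9: none
  a=10: (10, -8, 191), (10, 8, 191)  [2]
  a=11: (11, -6, 173), (11, 6, 173)  [2]
  a=12: none
  a=13: (13, -4, 146), (13, 4, 146)  [2]
  a=14..18: none
  a=19: (19, -10, 101), (19, 10, 101)  [2]
  a=20..21: none
  a=22: (22, -16, 89), (22, 16, 89)  [2]
  a=23..24: none
  a=25: (25, -18, 79), (25, 18, 79)  [2]
  a=26: (26, -4, 73), (26, 4, 73)  [2]
  a=27..28: none
  a=29: (29, -14, 67), (29, 14, 67)  [2]
  a=30: none
  a=31: (31, -22, 65), (31, 22, 65)  [2]
  a=32..36: none
  a=37: (37, -34, 59), (37, 34, 59)  [2]
  a=38: (38, -28, 55), (38, 28, 55)  [2]
  a=39..40: none
  a=41: (41, -38, 55), (41, 38, 55)  [2]
  a=42: none
  a=43: (43, -32, 50), (43, 32, 50)  [2]
  a=44..50: none
Total reduced forms: 1 + 1 + 2 + 2 + 2 + 2 + 2 + 2 + 2 + 2 + 2 + 2 + 2 + 2 + 2 + 2 = 30
h = 30

30


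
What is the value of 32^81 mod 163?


p = 163 is prime and the exponent is (p-1)/2 = 81, so by Euler's criterion 32^81 = (32/163) = +1 or -1 mod 163.
Compute by square-and-multiply:
  81 = 64 + 16 + 1 (binary 1010001)
  Repeated squaring mod 163: 32^1 = 32, 32^2 = 46, 32^4 = 160, 32^8 = 9, 32^16 = 81, 32^32 = 41, 32^64 = 51
  32^81 = 32^64 * 32^16 * 32^1 = 51 * 81 * 32 mod 163
    51 * 81 = 4131 = 56 mod 163
    56 * 32 = 1792 = 162 mod 163
  32^81 = 162 mod 163
Result 162 = p - 1 = -1 mod 163: 32 is a quadratic non-residue mod 163. As a residue in [0, p-1] the value is 162.
32^81 mod 163 = 162

162


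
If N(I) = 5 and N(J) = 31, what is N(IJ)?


N(IJ) = N(I) * N(J)
= 5 * 31
= 155

155


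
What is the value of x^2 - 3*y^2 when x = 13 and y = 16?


x^2 - d*y^2
= 13^2 - 3*16^2
= 169 - 768
= -599

-599


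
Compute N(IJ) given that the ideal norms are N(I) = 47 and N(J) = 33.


N(IJ) = N(I) * N(J)
= 47 * 33
= 1551

1551


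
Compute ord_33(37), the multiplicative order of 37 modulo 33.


We want ord_33(37), the smallest k >= 1 with 37^k = 1 mod 33.
n = 33 = 3 * 11, phi(33) = 20; the order divides phi(n).
Divisors of 20: 1, 2, 4, 5, 10, 20
Repeated squaring mod 33: 37^1 = 4, 37^2 = 16, 37^4 = 25, 37^8 = 31, 37^16 = 4
Test divisors in increasing order:
  k=1: 37^1 = 4 mod 33
  k=2: 37^2 = 16 mod 33
  k=4: 37^4 = 25 mod 33
  k=5: 37^5 = 25 * 4 = 1 mod 33  <- first divisor giving 1
Order = 5

5


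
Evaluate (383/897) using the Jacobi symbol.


Compute (383/897) via quadratic reciprocity:
  reciprocity: (383/897) -> +(897/383)
  reduce: (131/383)
  reciprocity: (131/383) -> -(383/131)
  reduce: (121/131)
  reciprocity: (121/131) -> +(131/121)
  reduce: (10/121)
  pull out 2: (2/121) = +1  (since 121 mod 8 = 1)
  reciprocity: (5/121) -> +(121/5)
  reduce: (1/5)
  (1/5) = 1
Product of signs = -1

-1


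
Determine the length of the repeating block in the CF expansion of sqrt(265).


Run the CF algorithm for sqrt(265).
a_0 = floor(sqrt(265)) = 16; set m_0=0, q_0=1.
Recurrence: m' = q*a - m,  q' = (d - m'^2)/q,  a' = floor((a_0 + m')/q').
  step 1: m=16, q=9, a=3
  step 2: m=11, q=16, a=1
  step 3: m=5, q=15, a=1
  step 4: m=10, q=11, a=2
  step 5: m=12, q=11, a=2
  step 6: m=10, q=15, a=1
  step 7: m=5, q=16, a=1
  step 8: m=11, q=9, a=3
  step 9: m=16, q=1, a=32
a_9 = 2*a_0 = 32, so the period closes here.
sqrt(265) = [16; 3, 1, 1, 2, 2, 1, 1, 3, 32]
Period length = 9

9


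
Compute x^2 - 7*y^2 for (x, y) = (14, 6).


x^2 - d*y^2
= 14^2 - 7*6^2
= 196 - 252
= -56

-56


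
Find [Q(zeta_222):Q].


The degree equals Euler's totient phi(222).
222 = 2 * 3 * 37
phi(222) = 72

72


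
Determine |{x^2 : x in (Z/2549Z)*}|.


For prime p, the number of non-zero quadratic residues is (p-1)/2.
= (2549-1)/2
= 1274

1274


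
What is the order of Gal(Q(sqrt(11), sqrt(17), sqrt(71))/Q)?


The 3 square roots of distinct primes are multiplicatively independent over Q,
so [K:Q] = 2^3 and Gal(K/Q) is isomorphic to (Z/2Z)^3.
|Gal| = 2^3 = 8

8


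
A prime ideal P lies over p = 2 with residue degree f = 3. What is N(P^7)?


N(P^a) = p^(a*f)
= 2^(7*3)
= 2^21
= 2097152

2097152


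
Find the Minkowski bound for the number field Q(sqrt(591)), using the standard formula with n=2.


d = 591, d mod 4 = 3, so disc(K) = 4d = 2364; |disc(K)| = 2364
Real quadratic field, so n = 2, s = r2 = 0, r1 = 2
M = (n!/n^n) * (4/pi)^s * sqrt(|disc(K)|) = (2!/2^2) * (4/pi)^0 * sqrt(2364)
= 0.5 * 1.000000 * 48.620983
= 24.3105

24.3105


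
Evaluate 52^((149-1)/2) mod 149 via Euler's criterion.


p = 149 is prime and the exponent is (p-1)/2 = 74, so by Euler's criterion 52^74 = (52/149) = +1 or -1 mod 149.
Compute by square-and-multiply:
  74 = 64 + 8 + 2 (binary 1001010)
  Repeated squaring mod 149: 52^1 = 52, 52^2 = 22, 52^4 = 37, 52^8 = 28, 52^16 = 39, 52^32 = 31, 52^64 = 67
  52^74 = 52^64 * 52^8 * 52^2 = 67 * 28 * 22 mod 149
    67 * 28 = 1876 = 88 mod 149
    88 * 22 = 1936 = 148 mod 149
  52^74 = 148 mod 149
Result 148 = p - 1 = -1 mod 149: 52 is a quadratic non-residue mod 149. As a residue in [0, p-1] the value is 148.
52^74 mod 149 = 148

148


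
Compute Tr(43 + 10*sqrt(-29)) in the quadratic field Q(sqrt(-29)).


Tr(a + b*sqrt(d)) = (a + b*sqrt(d)) + (a - b*sqrt(d)) = 2a
= 2 * (43)
= 86

86


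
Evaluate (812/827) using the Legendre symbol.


p = 827 is prime, so compute (812/827) with the reciprocity algorithm (Jacobi-symbol steps: pull out 2s via (2/n), flip via reciprocity, reduce):
  pull out 2: (2/827) = -1  (since 827 mod 8 = 3)
  pull out 2: (2/827) = -1  (since 827 mod 8 = 3)
  reciprocity: (203/827) -> -(827/203)
  reduce: (15/203)
  reciprocity: (15/203) -> -(203/15)
  reduce: (8/15)
  pull out 2: (2/15) = +1  (since 15 mod 8 = 7)
  pull out 2: (2/15) = +1  (since 15 mod 8 = 7)
  pull out 2: (2/15) = +1  (since 15 mod 8 = 7)
  (1/15) = 1
Product of signs = 1
(812/827) = 1

1


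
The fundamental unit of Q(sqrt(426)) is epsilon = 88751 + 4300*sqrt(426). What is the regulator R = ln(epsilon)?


epsilon = 88751 + 4300*sqrt(426)
= 177502.0000
R = ln(177502.0000)
= 12.0867

12.0867


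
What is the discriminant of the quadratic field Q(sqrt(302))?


For K = Q(sqrt(d)) with d squarefree: disc(K) = d if d = 1 mod 4, and disc(K) = 4d if d = 2 or 3 mod 4.
Here d = 302, and d mod 4 = 2.
d = 2 mod 4, not 1 (O_K = Z[sqrt(d)]), so disc(K) = 4d = 4 * (302) = 1208

1208


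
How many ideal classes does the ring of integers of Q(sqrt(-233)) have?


K = Q(sqrt(-233)). d mod 4 = 3, so D = disc(K) = 4d = -932
h(K) equals the number of primitive reduced positive-definite forms (a, b, c) = a*x^2 + b*x*y + c*y^2 with b^2 - 4ac = D,
where reduced means |b| <= a <= c, with b >= 0 whenever |b| = a or a = c, and primitive means gcd(a, b, c) = 1.
Reduced forces 3a^2 <= |D| = 932, so 1 <= a <= 17; b must have the parity of D, and c = (b^2 - D)/(4a) must be an integer >= a.
Enumerate a = 1..17, b in [-a, a]:
  a=1: (1, 0, 233)  [1]
  a=2: (2, 2, 117)  [1]
  a=3: (3, -2, 78), (3, 2, 78)  [2]
  a=4..5: none
  a=6: (6, -2, 39), (6, 2, 39)  [2]
  a=7..8: none
  a=9: (9, -2, 26), (9, 2, 26)  [2]
  a=10: none
  a=11: (11, -6, 22), (11, 6, 22)  [2]
  a=12: none
  a=13: (13, -2, 18), (13, 2, 18)  [2]
  a=14..17: none
Total reduced forms: 1 + 1 + 2 + 2 + 2 + 2 + 2 = 12
h = 12

12


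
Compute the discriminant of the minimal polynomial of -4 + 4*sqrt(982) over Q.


The element -4 + 4*sqrt(982) has minimal polynomial:
x^2 + 8*x - 15696
Discriminant = (8)^2 - 4*(-15696)
= 64 + 62784
= 62848

62848


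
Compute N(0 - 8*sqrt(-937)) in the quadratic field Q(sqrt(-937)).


N(a + b*sqrt(d)) = a^2 - d*b^2
= (0)^2 - (-937)*(-8)^2
= 0 + 59968
= 59968

59968


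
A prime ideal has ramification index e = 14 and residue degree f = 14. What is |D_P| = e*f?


|D_P| = e * f
= 14 * 14
= 196

196


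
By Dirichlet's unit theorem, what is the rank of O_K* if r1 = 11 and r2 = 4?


By Dirichlet's unit theorem:
rank = r1 + r2 - 1
= 11 + 4 - 1
= 14

14


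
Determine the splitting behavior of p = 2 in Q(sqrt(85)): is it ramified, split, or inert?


K = Q(sqrt(85)). Since d mod 4 = 1, disc(K) = 85.
Check p | disc: 85 mod 2 = 1.
p=2 does not divide disc (d is 1 mod 4). 2 splits iff d = 1 mod 8.
d mod 8 = 5, so (d/2) = -1.
(d/p) = -1, so p is inert: (p) stays prime with e=1, f=2, g=1.
Therefore p is inert.

inert


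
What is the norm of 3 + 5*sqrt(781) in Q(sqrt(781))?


N(a + b*sqrt(d)) = a^2 - d*b^2
= (3)^2 - (781)*(5)^2
= 9 - 19525
= -19516

-19516


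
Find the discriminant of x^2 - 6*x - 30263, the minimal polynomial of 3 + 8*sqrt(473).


The element 3 + 8*sqrt(473) has minimal polynomial:
x^2 - 6*x - 30263
Discriminant = (-6)^2 - 4*(-30263)
= 36 + 121052
= 121088

121088


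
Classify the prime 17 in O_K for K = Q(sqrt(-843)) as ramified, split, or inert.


K = Q(sqrt(-843)). Since d mod 4 = 1, disc(K) = -843.
Check p | disc: -843 mod 17 = 7.
p does not divide disc. Compute Legendre symbol (d/p):
7^((17-1)/2) mod 17 = -1
(d/p) = -1, so p is inert: (p) stays prime with e=1, f=2, g=1.
Therefore p is inert.

inert


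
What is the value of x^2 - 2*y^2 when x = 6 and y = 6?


x^2 - d*y^2
= 6^2 - 2*6^2
= 36 - 72
= -36

-36


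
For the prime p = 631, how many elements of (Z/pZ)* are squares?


For prime p, the number of non-zero quadratic residues is (p-1)/2.
= (631-1)/2
= 315

315


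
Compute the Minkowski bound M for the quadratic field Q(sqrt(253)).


d = 253, d mod 4 = 1, so disc(K) = d = 253; |disc(K)| = 253
Real quadratic field, so n = 2, s = r2 = 0, r1 = 2
M = (n!/n^n) * (4/pi)^s * sqrt(|disc(K)|) = (2!/2^2) * (4/pi)^0 * sqrt(253)
= 0.5 * 1.000000 * 15.905974
= 7.9530

7.9530


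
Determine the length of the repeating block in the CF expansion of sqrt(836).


Run the CF algorithm for sqrt(836).
a_0 = floor(sqrt(836)) = 28; set m_0=0, q_0=1.
Recurrence: m' = q*a - m,  q' = (d - m'^2)/q,  a' = floor((a_0 + m')/q').
  step 1: m=28, q=52, a=1
  step 2: m=24, q=5, a=10
  step 3: m=26, q=32, a=1
  step 4: m=6, q=25, a=1
  step 5: m=19, q=19, a=2
  step 6: m=19, q=25, a=1
  step 7: m=6, q=32, a=1
  step 8: m=26, q=5, a=10
  step 9: m=24, q=52, a=1
  step 10: m=28, q=1, a=56
a_10 = 2*a_0 = 56, so the period closes here.
sqrt(836) = [28; 1, 10, 1, 1, 2, 1, 1, 10, 1, 56]
Period length = 10

10


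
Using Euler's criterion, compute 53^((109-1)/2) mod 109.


p = 109 is prime and the exponent is (p-1)/2 = 54, so by Euler's criterion 53^54 = (53/109) = +1 or -1 mod 109.
Compute by square-and-multiply:
  54 = 32 + 16 + 4 + 2 (binary 110110)
  Repeated squaring mod 109: 53^1 = 53, 53^2 = 84, 53^4 = 80, 53^8 = 78, 53^16 = 89, 53^32 = 73
  53^54 = 53^32 * 53^16 * 53^4 * 53^2 = 73 * 89 * 80 * 84 mod 109
    73 * 89 = 6497 = 66 mod 109
    66 * 80 = 5280 = 48 mod 109
    48 * 84 = 4032 = 108 mod 109
  53^54 = 108 mod 109
Result 108 = p - 1 = -1 mod 109: 53 is a quadratic non-residue mod 109. As a residue in [0, p-1] the value is 108.
53^54 mod 109 = 108

108


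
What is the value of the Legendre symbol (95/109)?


p = 109 is prime, so compute (95/109) with the reciprocity algorithm (Jacobi-symbol steps: pull out 2s via (2/n), flip via reciprocity, reduce):
  reciprocity: (95/109) -> +(109/95)
  reduce: (14/95)
  pull out 2: (2/95) = +1  (since 95 mod 8 = 7)
  reciprocity: (7/95) -> -(95/7)
  reduce: (4/7)
  pull out 2: (2/7) = +1  (since 7 mod 8 = 7)
  pull out 2: (2/7) = +1  (since 7 mod 8 = 7)
  (1/7) = 1
Product of signs = -1
(95/109) = -1

-1


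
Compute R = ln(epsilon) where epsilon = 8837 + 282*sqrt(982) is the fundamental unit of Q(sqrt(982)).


epsilon = 8837 + 282*sqrt(982)
= 17673.9999
R = ln(17673.9999)
= 9.7798

9.7798


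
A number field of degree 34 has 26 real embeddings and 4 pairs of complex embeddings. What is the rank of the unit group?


By Dirichlet's unit theorem:
rank = r1 + r2 - 1
= 26 + 4 - 1
= 29

29


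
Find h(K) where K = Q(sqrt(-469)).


K = Q(sqrt(-469)). d mod 4 = 3, so D = disc(K) = 4d = -1876
h(K) equals the number of primitive reduced positive-definite forms (a, b, c) = a*x^2 + b*x*y + c*y^2 with b^2 - 4ac = D,
where reduced means |b| <= a <= c, with b >= 0 whenever |b| = a or a = c, and primitive means gcd(a, b, c) = 1.
Reduced forces 3a^2 <= |D| = 1876, so 1 <= a <= 25; b must have the parity of D, and c = (b^2 - D)/(4a) must be an integer >= a.
Enumerate a = 1..25, b in [-a, a]:
  a=1: (1, 0, 469)  [1]
  a=2: (2, 2, 235)  [1]
  a=3..4: none
  a=5: (5, -2, 94), (5, 2, 94)  [2]
  a=6: none
  a=7: (7, 0, 67)  [1]
  a=8..9: none
  a=10: (10, -2, 47), (10, 2, 47)  [2]
  a=11: (11, -4, 43), (11, 4, 43)  [2]
  a=12: none
  a=13: (13, -10, 38), (13, 10, 38)  [2]
  a=14: (14, 14, 37)  [1]
  a=15..18: none
  a=19: (19, -10, 26), (19, 10, 26)  [2]
  a=20..21: none
  a=22: (22, -18, 25), (22, 18, 25)  [2]
  a=23..25: none
Total reduced forms: 1 + 1 + 2 + 1 + 2 + 2 + 2 + 1 + 2 + 2 = 16
h = 16

16


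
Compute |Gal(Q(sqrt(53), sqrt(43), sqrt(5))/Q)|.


The 3 square roots of distinct primes are multiplicatively independent over Q,
so [K:Q] = 2^3 and Gal(K/Q) is isomorphic to (Z/2Z)^3.
|Gal| = 2^3 = 8

8


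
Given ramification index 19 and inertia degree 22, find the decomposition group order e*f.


|D_P| = e * f
= 19 * 22
= 418

418


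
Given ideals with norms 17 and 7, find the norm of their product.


N(IJ) = N(I) * N(J)
= 17 * 7
= 119

119


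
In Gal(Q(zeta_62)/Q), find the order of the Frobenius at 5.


The Frobenius at p in Gal(Q(zeta_n)/Q) = (Z/nZ)* is the class of p, so its order is ord_62(5), the smallest k >= 1 with 5^k = 1 mod 62.
n = 62 = 2 * 31, phi(62) = 30; the order divides phi(n).
Divisors of 30: 1, 2, 3, 5, 6, 10, 15, 30
Repeated squaring mod 62: 5^1 = 5, 5^2 = 25, 5^4 = 5, 5^8 = 25, 5^16 = 5
Test divisors in increasing order:
  k=1: 5^1 = 5 mod 62
  k=2: 5^2 = 25 mod 62
  k=3: 5^3 = 25 * 5 = 1 mod 62  <- first divisor giving 1
Order = 3

3


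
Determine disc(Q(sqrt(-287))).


For K = Q(sqrt(d)) with d squarefree: disc(K) = d if d = 1 mod 4, and disc(K) = 4d if d = 2 or 3 mod 4.
Here d = -287, and d mod 4 = 1.
d = 1 mod 4 (O_K = Z[(1+sqrt(d))/2]), so disc(K) = d = -287

-287


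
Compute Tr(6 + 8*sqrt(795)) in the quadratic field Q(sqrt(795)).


Tr(a + b*sqrt(d)) = (a + b*sqrt(d)) + (a - b*sqrt(d)) = 2a
= 2 * (6)
= 12

12


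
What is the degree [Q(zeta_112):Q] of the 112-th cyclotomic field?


The degree equals Euler's totient phi(112).
112 = 2^4 * 7
phi(112) = 48

48


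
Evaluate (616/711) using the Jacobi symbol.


Compute (616/711) via quadratic reciprocity:
  pull out 2: (2/711) = +1  (since 711 mod 8 = 7)
  pull out 2: (2/711) = +1  (since 711 mod 8 = 7)
  pull out 2: (2/711) = +1  (since 711 mod 8 = 7)
  reciprocity: (77/711) -> +(711/77)
  reduce: (18/77)
  pull out 2: (2/77) = -1  (since 77 mod 8 = 5)
  reciprocity: (9/77) -> +(77/9)
  reduce: (5/9)
  reciprocity: (5/9) -> +(9/5)
  reduce: (4/5)
  pull out 2: (2/5) = -1  (since 5 mod 8 = 5)
  pull out 2: (2/5) = -1  (since 5 mod 8 = 5)
  (1/5) = 1
Product of signs = -1

-1


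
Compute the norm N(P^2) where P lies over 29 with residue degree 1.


N(P^a) = p^(a*f)
= 29^(2*1)
= 29^2
= 841

841


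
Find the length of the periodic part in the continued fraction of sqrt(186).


Run the CF algorithm for sqrt(186).
a_0 = floor(sqrt(186)) = 13; set m_0=0, q_0=1.
Recurrence: m' = q*a - m,  q' = (d - m'^2)/q,  a' = floor((a_0 + m')/q').
  step 1: m=13, q=17, a=1
  step 2: m=4, q=10, a=1
  step 3: m=6, q=15, a=1
  step 4: m=9, q=7, a=3
  step 5: m=12, q=6, a=4
  step 6: m=12, q=7, a=3
  step 7: m=9, q=15, a=1
  step 8: m=6, q=10, a=1
  step 9: m=4, q=17, a=1
  step 10: m=13, q=1, a=26
a_10 = 2*a_0 = 26, so the period closes here.
sqrt(186) = [13; 1, 1, 1, 3, 4, 3, 1, 1, 1, 26]
Period length = 10

10


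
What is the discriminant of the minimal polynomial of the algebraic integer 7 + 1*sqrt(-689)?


The element 7 + 1*sqrt(-689) has minimal polynomial:
x^2 - 14*x + 738
Discriminant = (-14)^2 - 4*(738)
= 196 - 2952
= -2756

-2756


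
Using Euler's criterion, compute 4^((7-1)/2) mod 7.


p = 7 is prime and the exponent is (p-1)/2 = 3, so by Euler's criterion 4^3 = (4/7) = +1 or -1 mod 7.
Compute by square-and-multiply:
  3 = 2 + 1 (binary 11)
  Repeated squaring mod 7: 4^1 = 4, 4^2 = 2
  4^3 = 4^2 * 4^1 = 2 * 4 mod 7
    2 * 4 = 8 = 1 mod 7
  4^3 = 1 mod 7
Result 1: 4 is a quadratic residue mod 7.
4^3 mod 7 = 1

1


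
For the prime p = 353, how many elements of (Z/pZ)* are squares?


For prime p, the number of non-zero quadratic residues is (p-1)/2.
= (353-1)/2
= 176

176


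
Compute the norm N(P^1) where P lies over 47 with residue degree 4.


N(P^a) = p^(a*f)
= 47^(1*4)
= 47^4
= 4879681

4879681


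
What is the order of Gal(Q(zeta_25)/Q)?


|Gal(Q(zeta_25)/Q)| = phi(25)
= 20

20


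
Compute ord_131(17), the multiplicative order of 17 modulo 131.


We want ord_131(17), the smallest k >= 1 with 17^k = 1 mod 131.
n = 131 = 131, phi(131) = 130; the order divides phi(n).
Divisors of 130: 1, 2, 5, 10, 13, 26, 65, 130
Repeated squaring mod 131: 17^1 = 17, 17^2 = 27, 17^4 = 74, 17^8 = 105, 17^16 = 21, 17^32 = 48, 17^64 = 77, 17^128 = 34
Test divisors in increasing order:
  k=1: 17^1 = 17 mod 131
  k=2: 17^2 = 27 mod 131
  k=5: 17^5 = 74 * 17 = 79 mod 131
  k=10: 17^10 = 105 * 27 = 84 mod 131
  k=13: 17^13 = 105 * 74 * 17 = 42 mod 131
  k=26: 17^26 = 21 * 105 * 27 = 61 mod 131
  k=65: 17^65 = 77 * 17 = 130 mod 131
  k=130: 17^130 = 34 * 27 = 1 mod 131  <- first divisor giving 1
Order = 130

130


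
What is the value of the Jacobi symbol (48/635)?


Compute (48/635) via quadratic reciprocity:
  pull out 2: (2/635) = -1  (since 635 mod 8 = 3)
  pull out 2: (2/635) = -1  (since 635 mod 8 = 3)
  pull out 2: (2/635) = -1  (since 635 mod 8 = 3)
  pull out 2: (2/635) = -1  (since 635 mod 8 = 3)
  reciprocity: (3/635) -> -(635/3)
  reduce: (2/3)
  pull out 2: (2/3) = -1  (since 3 mod 8 = 3)
  (1/3) = 1
Product of signs = 1

1


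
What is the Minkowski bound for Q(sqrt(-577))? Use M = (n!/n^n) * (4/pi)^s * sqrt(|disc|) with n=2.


d = -577, d mod 4 = 3, so disc(K) = 4d = -2308; |disc(K)| = 2308
Imaginary quadratic field, so n = 2, s = r2 = 1, r1 = 0
M = (n!/n^n) * (4/pi)^s * sqrt(|disc(K)|) = (2!/2^2) * (4/pi)^1 * sqrt(2308)
= 0.5 * 1.273240 * 48.041649
= 30.5843

30.5843


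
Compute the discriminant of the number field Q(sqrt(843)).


For K = Q(sqrt(d)) with d squarefree: disc(K) = d if d = 1 mod 4, and disc(K) = 4d if d = 2 or 3 mod 4.
Here d = 843, and d mod 4 = 3.
d = 3 mod 4, not 1 (O_K = Z[sqrt(d)]), so disc(K) = 4d = 4 * (843) = 3372

3372


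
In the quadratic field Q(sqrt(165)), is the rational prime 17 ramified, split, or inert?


K = Q(sqrt(165)). Since d mod 4 = 1, disc(K) = 165.
Check p | disc: 165 mod 17 = 12.
p does not divide disc. Compute Legendre symbol (d/p):
12^((17-1)/2) mod 17 = -1
(d/p) = -1, so p is inert: (p) stays prime with e=1, f=2, g=1.
Therefore p is inert.

inert


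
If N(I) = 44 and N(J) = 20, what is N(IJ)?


N(IJ) = N(I) * N(J)
= 44 * 20
= 880

880


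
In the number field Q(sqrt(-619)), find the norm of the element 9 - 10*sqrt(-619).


N(a + b*sqrt(d)) = a^2 - d*b^2
= (9)^2 - (-619)*(-10)^2
= 81 + 61900
= 61981

61981


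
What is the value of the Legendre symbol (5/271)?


p = 271 is prime, so compute (5/271) with the reciprocity algorithm (Jacobi-symbol steps: pull out 2s via (2/n), flip via reciprocity, reduce):
  reciprocity: (5/271) -> +(271/5)
  reduce: (1/5)
  (1/5) = 1
Product of signs = 1
(5/271) = 1

1


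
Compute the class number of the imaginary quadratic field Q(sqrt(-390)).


K = Q(sqrt(-390)). d mod 4 = 2, so D = disc(K) = 4d = -1560
h(K) equals the number of primitive reduced positive-definite forms (a, b, c) = a*x^2 + b*x*y + c*y^2 with b^2 - 4ac = D,
where reduced means |b| <= a <= c, with b >= 0 whenever |b| = a or a = c, and primitive means gcd(a, b, c) = 1.
Reduced forces 3a^2 <= |D| = 1560, so 1 <= a <= 22; b must have the parity of D, and c = (b^2 - D)/(4a) must be an integer >= a.
Enumerate a = 1..22, b in [-a, a]:
  a=1: (1, 0, 390)  [1]
  a=2: (2, 0, 195)  [1]
  a=3: (3, 0, 130)  [1]
  a=4: none
  a=5: (5, 0, 78)  [1]
  a=6: (6, 0, 65)  [1]
  a=7: (7, -6, 57), (7, 6, 57)  [2]
  a=8..9: none
  a=10: (10, 0, 39)  [1]
  a=11..12: none
  a=13: (13, 0, 30)  [1]
  a=14: (14, -8, 29), (14, 8, 29)  [2]
  a=15: (15, 0, 26)  [1]
  a=16: none
  a=17: (17, -2, 23), (17, 2, 23)  [2]
  a=18: none
  a=19: (19, -6, 21), (19, 6, 21)  [2]
  a=20..22: none
Total reduced forms: 1 + 1 + 1 + 1 + 1 + 2 + 1 + 1 + 2 + 1 + 2 + 2 = 16
h = 16

16


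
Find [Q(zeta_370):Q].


The degree equals Euler's totient phi(370).
370 = 2 * 5 * 37
phi(370) = 144

144


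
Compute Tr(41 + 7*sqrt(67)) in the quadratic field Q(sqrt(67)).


Tr(a + b*sqrt(d)) = (a + b*sqrt(d)) + (a - b*sqrt(d)) = 2a
= 2 * (41)
= 82

82


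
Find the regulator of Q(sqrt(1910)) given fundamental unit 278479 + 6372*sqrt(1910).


epsilon = 278479 + 6372*sqrt(1910)
= 556958.0000
R = ln(556958.0000)
= 13.2302

13.2302


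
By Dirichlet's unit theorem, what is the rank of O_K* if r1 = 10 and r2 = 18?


By Dirichlet's unit theorem:
rank = r1 + r2 - 1
= 10 + 18 - 1
= 27

27


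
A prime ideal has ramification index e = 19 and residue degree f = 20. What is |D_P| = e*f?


|D_P| = e * f
= 19 * 20
= 380

380


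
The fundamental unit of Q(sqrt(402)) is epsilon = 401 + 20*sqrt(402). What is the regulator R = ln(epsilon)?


epsilon = 401 + 20*sqrt(402)
= 801.9988
R = ln(801.9988)
= 6.6871

6.6871


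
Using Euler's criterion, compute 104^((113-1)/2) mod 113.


p = 113 is prime and the exponent is (p-1)/2 = 56, so by Euler's criterion 104^56 = (104/113) = +1 or -1 mod 113.
Compute by square-and-multiply:
  56 = 32 + 16 + 8 (binary 111000)
  Repeated squaring mod 113: 104^1 = 104, 104^2 = 81, 104^4 = 7, 104^8 = 49, 104^16 = 28, 104^32 = 106
  104^56 = 104^32 * 104^16 * 104^8 = 106 * 28 * 49 mod 113
    106 * 28 = 2968 = 30 mod 113
    30 * 49 = 1470 = 1 mod 113
  104^56 = 1 mod 113
Result 1: 104 is a quadratic residue mod 113.
104^56 mod 113 = 1

1


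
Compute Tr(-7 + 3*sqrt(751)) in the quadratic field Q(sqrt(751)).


Tr(a + b*sqrt(d)) = (a + b*sqrt(d)) + (a - b*sqrt(d)) = 2a
= 2 * (-7)
= -14

-14


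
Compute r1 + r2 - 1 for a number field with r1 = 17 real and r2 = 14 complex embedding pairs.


By Dirichlet's unit theorem:
rank = r1 + r2 - 1
= 17 + 14 - 1
= 30

30


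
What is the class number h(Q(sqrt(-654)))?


K = Q(sqrt(-654)). d mod 4 = 2, so D = disc(K) = 4d = -2616
h(K) equals the number of primitive reduced positive-definite forms (a, b, c) = a*x^2 + b*x*y + c*y^2 with b^2 - 4ac = D,
where reduced means |b| <= a <= c, with b >= 0 whenever |b| = a or a = c, and primitive means gcd(a, b, c) = 1.
Reduced forces 3a^2 <= |D| = 2616, so 1 <= a <= 29; b must have the parity of D, and c = (b^2 - D)/(4a) must be an integer >= a.
Enumerate a = 1..29, b in [-a, a]:
  a=1: (1, 0, 654)  [1]
  a=2: (2, 0, 327)  [1]
  a=3: (3, 0, 218)  [1]
  a=4: none
  a=5: (5, -2, 131), (5, 2, 131)  [2]
  a=6: (6, 0, 109)  [1]
  a=7: (7, -4, 94), (7, 4, 94)  [2]
  a=8..9: none
  a=10: (10, -8, 67), (10, 8, 67)  [2]
  a=11..12: none
  a=13: (13, -6, 51), (13, 6, 51)  [2]
  a=14: (14, -4, 47), (14, 4, 47)  [2]
  a=15: (15, -12, 46), (15, 12, 46)  [2]
  a=16: none
  a=17: (17, -6, 39), (17, 6, 39)  [2]
  a=18: none
  a=19: (19, -14, 37), (19, 14, 37)  [2]
  a=20: none
  a=21: (21, -18, 35), (21, 18, 35)  [2]
  a=22: none
  a=23: (23, -12, 30), (23, 12, 30)  [2]
  a=24: none
  a=25: (25, -22, 31), (25, 22, 31)  [2]
  a=26: (26, -20, 29), (26, 20, 29)  [2]
  a=27..29: none
Total reduced forms: 1 + 1 + 1 + 2 + 1 + 2 + 2 + 2 + 2 + 2 + 2 + 2 + 2 + 2 + 2 + 2 = 28
h = 28

28


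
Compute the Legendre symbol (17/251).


p = 251 is prime, so compute (17/251) with the reciprocity algorithm (Jacobi-symbol steps: pull out 2s via (2/n), flip via reciprocity, reduce):
  reciprocity: (17/251) -> +(251/17)
  reduce: (13/17)
  reciprocity: (13/17) -> +(17/13)
  reduce: (4/13)
  pull out 2: (2/13) = -1  (since 13 mod 8 = 5)
  pull out 2: (2/13) = -1  (since 13 mod 8 = 5)
  (1/13) = 1
Product of signs = 1
(17/251) = 1

1
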